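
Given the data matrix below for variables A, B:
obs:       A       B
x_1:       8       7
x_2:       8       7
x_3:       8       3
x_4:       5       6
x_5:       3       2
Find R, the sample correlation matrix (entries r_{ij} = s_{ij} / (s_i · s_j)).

Step 1 — column means:
  mean(A) = (8 + 8 + 8 + 5 + 3) / 5 = 32/5 = 6.4
  mean(B) = (7 + 7 + 3 + 6 + 2) / 5 = 25/5 = 5

Step 2 — sample variances and covariances s[i,j] = (1/(n-1)) · Σ_k (x_{k,i} - mean_i) · (x_{k,j} - mean_j), with n-1 = 4:
  s[A,A] = ((1.6)·(1.6) + (1.6)·(1.6) + (1.6)·(1.6) + (-1.4)·(-1.4) + (-3.4)·(-3.4)) / 4 = 21.2/4 = 5.3
  s[A,B] = ((1.6)·(2) + (1.6)·(2) + (1.6)·(-2) + (-1.4)·(1) + (-3.4)·(-3)) / 4 = 12/4 = 3
  s[B,B] = ((2)·(2) + (2)·(2) + (-2)·(-2) + (1)·(1) + (-3)·(-3)) / 4 = 22/4 = 5.5
  Sample standard deviations s_i = √(s[i,i]):
  s(A) = √(5.3) = 2.3022
  s(B) = √(5.5) = 2.3452

Step 3 — r_{ij} = s_{ij} / (s_i · s_j):
  r[A,A] = 1 (diagonal).
  r[A,B] = 3 / (2.3022 · 2.3452) = 3 / 5.3991 = 0.5557
  r[B,B] = 1 (diagonal).

R is symmetric with unit diagonal. Assembling:

R = [[1, 0.5557],
 [0.5557, 1]]


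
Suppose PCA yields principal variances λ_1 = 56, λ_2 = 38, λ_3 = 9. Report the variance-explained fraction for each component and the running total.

Step 1 — total variance = trace(Sigma) = Σ λ_i = 56 + 38 + 9 = 103.

Step 2 — fraction explained by component i = λ_i / Σ λ:
  PC1: 56/103 = 0.5437
  PC2: 38/103 = 0.3689
  PC3: 9/103 = 0.0874

Step 3 — cumulative fraction after k components = (λ_1 + ... + λ_k) / Σ λ:
  k = 1: 56/103 = 0.5437
  k = 2: (56 + 38)/103 = 94/103 = 0.9126
  k = 3: (56 + 38 + 9)/103 = 103/103 = 1

Summary (fraction, with percent):

explained: PC1 0.5437 (54.37%), PC2 0.3689 (36.89%), PC3 0.0874 (8.74%);  cumulative: 0.5437, 0.9126, 1


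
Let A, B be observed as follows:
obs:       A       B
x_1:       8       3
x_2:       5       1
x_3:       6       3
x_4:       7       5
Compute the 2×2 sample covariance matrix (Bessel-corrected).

Step 1 — column means:
  mean(A) = (8 + 5 + 6 + 7) / 4 = 26/4 = 6.5
  mean(B) = (3 + 1 + 3 + 5) / 4 = 12/4 = 3

Step 2 — sample covariance S[i,j] = (1/(n-1)) · Σ_k (x_{k,i} - mean_i) · (x_{k,j} - mean_j), with n-1 = 3.
  S[A,A] = ((1.5)·(1.5) + (-1.5)·(-1.5) + (-0.5)·(-0.5) + (0.5)·(0.5)) / 3 = 5/3 = 1.6667
  S[A,B] = ((1.5)·(0) + (-1.5)·(-2) + (-0.5)·(0) + (0.5)·(2)) / 3 = 4/3 = 1.3333
  S[B,B] = ((0)·(0) + (-2)·(-2) + (0)·(0) + (2)·(2)) / 3 = 8/3 = 2.6667

S is symmetric (S[j,i] = S[i,j]). Assembling:

S = [[1.6667, 1.3333],
 [1.3333, 2.6667]]


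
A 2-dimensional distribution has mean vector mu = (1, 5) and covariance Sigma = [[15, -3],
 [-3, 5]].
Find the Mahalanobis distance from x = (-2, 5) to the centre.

Step 1 — centre the observation: (x - mu) = (-3, 0).

Step 2 — invert Sigma. det(Sigma) = 15·5 - (-3)² = 66.
  Sigma^{-1} = (1/det) · [[d, -b], [-b, a]] = [[0.0758, 0.0455],
 [0.0455, 0.2273]].

Step 3 — form the quadratic (x - mu)^T · Sigma^{-1} · (x - mu):
  Sigma^{-1} · (x - mu) = (-0.2273, -0.1364).
  (x - mu)^T · [Sigma^{-1} · (x - mu)] = (-3)·(-0.2273) + (0)·(-0.1364) = 0.6818.

Step 4 — take square root: d = √(0.6818) ≈ 0.8257.

d(x, mu) = √(0.6818) ≈ 0.8257


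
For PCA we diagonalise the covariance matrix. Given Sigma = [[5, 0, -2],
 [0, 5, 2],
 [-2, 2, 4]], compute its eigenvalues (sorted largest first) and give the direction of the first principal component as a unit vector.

Step 1 — characteristic polynomial p(λ) = det(λI - Sigma) = λ³ - tr·λ² + c_1·λ - det, where tr = trace, c_1 = sum of the principal 2×2 minors, det = det(Sigma):
  tr = 5 + 5 + 4 = 14,
  c_1 = (5·5 - (0)²) + (5·4 - (-2)²) + (5·4 - (2)²) = 25 + 16 + 16 = 57,
  det = 5·(5·4 - (2)²) - (0)·((0)·4 - (2)·(-2)) + (-2)·((0)·(2) - 5·(-2)) = 5·(16) - (0)·(4) + (-2)·(10) = 60.
  So p(λ) = λ³ - 14λ² + 57λ - 60.
Step 2 — look for an integer root (rational root theorem: any rational root is an integer divisor of 60). Testing λ = 5:
  p(5) = 125 - 350 + 285 - 60 = 0  ✓
  Dividing out (λ - 5): p(λ) = (λ - 5)(λ² - 9λ + 12).
Step 3 — remaining eigenvalues from the quadratic λ² - 9λ + 12 = 0:
  Δ = 9² - 4·12 = 81 - 48 = 33,  λ = (9 ± √33)/2 = (9 ± 5.7446)/2 ≈ 7.3723 or 1.6277.
  Sorted: λ_1 = 7.3723,  λ_2 = 5,  λ_3 = 1.6277  (check: sum = 14 = tr ✓).

Step 4 — unit eigenvector for λ_1 ≈ 7.3723: v spans the null space of (Sigma - λ_1 I), whose rows are
  r_1 = (-2.3723, 0, -2),  r_2 = (0, -2.3723, 2),  r_3 = (-2, 2, -3.3723).
  v is orthogonal to every row, so take v ∝ r_1 × r_2 = ((0)·(2) - (-2)·(-2.3723), (-2)·(0) - (-2.3723)·(2), (-2.3723)·(-2.3723) - (0)·(0)) ≈ (-4.7446, 4.7446, 5.6277).
  Rescale (multiply by -1 so the first nonzero entry is positive): u = (4.7446, -4.7446, -5.6277).
  ||u|| = √((4.7446)² + (-4.7446)² + (-5.6277)²) = √(76.693) ≈ 8.7575,  v_1 = u/||u|| ≈ (0.5418, -0.5418, -0.6426) (||v_1|| = 1).

λ_1 = 7.3723,  λ_2 = 5,  λ_3 = 1.6277;  v_1 ≈ (0.5418, -0.5418, -0.6426)


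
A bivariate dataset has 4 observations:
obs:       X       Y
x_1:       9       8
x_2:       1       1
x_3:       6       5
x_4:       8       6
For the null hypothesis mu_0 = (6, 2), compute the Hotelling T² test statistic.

Step 1 — sample mean vector:
  mean(X) = (9 + 1 + 6 + 8) / 4 = 24/4 = 6
  mean(Y) = (8 + 1 + 5 + 6) / 4 = 20/4 = 5
  x̄ = (6, 5),  deviation x̄ - mu_0 = (6, 5) - (6, 2) = (0, 3).

Step 2 — sample covariance matrix, S[i,j] = (1/(n-1)) · Σ_k (x_{k,i} - mean_i) · (x_{k,j} - mean_j), divisor n-1 = 3:
  S[X,X] = ((3)·(3) + (-5)·(-5) + (0)·(0) + (2)·(2)) / 3 = 38/3 = 12.6667
  S[X,Y] = ((3)·(3) + (-5)·(-4) + (0)·(0) + (2)·(1)) / 3 = 31/3 = 10.3333
  S[Y,Y] = ((3)·(3) + (-4)·(-4) + (0)·(0) + (1)·(1)) / 3 = 26/3 = 8.6667
  S = [[12.6667, 10.3333],
 [10.3333, 8.6667]].

Step 3 — invert S. det(S) = 12.6667·8.6667 - (10.3333)² = 3.
  S^{-1} = (1/det) · [[d, -b], [-b, a]] = [[2.8889, -3.4444],
 [-3.4444, 4.2222]].

Step 4 — quadratic form (x̄ - mu_0)^T · S^{-1} · (x̄ - mu_0):
  S^{-1} · (x̄ - mu_0) = (-10.3333, 12.6667),
  (x̄ - mu_0)^T · [...] = (0)·(-10.3333) + (3)·(12.6667) = 38.

Step 5 — scale by n: T² = 4 · 38 = 152.

T² ≈ 152


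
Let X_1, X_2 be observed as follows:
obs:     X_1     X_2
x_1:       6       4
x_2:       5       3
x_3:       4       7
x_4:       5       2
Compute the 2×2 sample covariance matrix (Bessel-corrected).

Step 1 — column means:
  mean(X_1) = (6 + 5 + 4 + 5) / 4 = 20/4 = 5
  mean(X_2) = (4 + 3 + 7 + 2) / 4 = 16/4 = 4

Step 2 — sample covariance S[i,j] = (1/(n-1)) · Σ_k (x_{k,i} - mean_i) · (x_{k,j} - mean_j), with n-1 = 3.
  S[X_1,X_1] = ((1)·(1) + (0)·(0) + (-1)·(-1) + (0)·(0)) / 3 = 2/3 = 0.6667
  S[X_1,X_2] = ((1)·(0) + (0)·(-1) + (-1)·(3) + (0)·(-2)) / 3 = -3/3 = -1
  S[X_2,X_2] = ((0)·(0) + (-1)·(-1) + (3)·(3) + (-2)·(-2)) / 3 = 14/3 = 4.6667

S is symmetric (S[j,i] = S[i,j]). Assembling:

S = [[0.6667, -1],
 [-1, 4.6667]]


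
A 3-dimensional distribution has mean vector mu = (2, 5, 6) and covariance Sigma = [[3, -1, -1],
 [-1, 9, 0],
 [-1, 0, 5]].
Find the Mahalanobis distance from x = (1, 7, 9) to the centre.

Step 1 — centre the observation: (x - mu) = (-1, 2, 3).

Step 2 — invert Sigma (cofactor / det for 3×3, or solve directly):
  Sigma^{-1} = [[0.3719, 0.0413, 0.0744],
 [0.0413, 0.1157, 0.0083],
 [0.0744, 0.0083, 0.2149]].

Step 3 — form the quadratic (x - mu)^T · Sigma^{-1} · (x - mu):
  Sigma^{-1} · (x - mu) = (-0.0661, 0.2149, 0.5868).
  (x - mu)^T · [Sigma^{-1} · (x - mu)] = (-1)·(-0.0661) + (2)·(0.2149) + (3)·(0.5868) = 2.2562.

Step 4 — take square root: d = √(2.2562) ≈ 1.5021.

d(x, mu) = √(2.2562) ≈ 1.5021


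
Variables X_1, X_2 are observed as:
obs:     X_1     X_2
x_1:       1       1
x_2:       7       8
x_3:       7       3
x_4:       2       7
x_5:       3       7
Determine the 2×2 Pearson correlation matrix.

Step 1 — column means:
  mean(X_1) = (1 + 7 + 7 + 2 + 3) / 5 = 20/5 = 4
  mean(X_2) = (1 + 8 + 3 + 7 + 7) / 5 = 26/5 = 5.2

Step 2 — sample variances and covariances s[i,j] = (1/(n-1)) · Σ_k (x_{k,i} - mean_i) · (x_{k,j} - mean_j), with n-1 = 4:
  s[X_1,X_1] = ((-3)·(-3) + (3)·(3) + (3)·(3) + (-2)·(-2) + (-1)·(-1)) / 4 = 32/4 = 8
  s[X_1,X_2] = ((-3)·(-4.2) + (3)·(2.8) + (3)·(-2.2) + (-2)·(1.8) + (-1)·(1.8)) / 4 = 9/4 = 2.25
  s[X_2,X_2] = ((-4.2)·(-4.2) + (2.8)·(2.8) + (-2.2)·(-2.2) + (1.8)·(1.8) + (1.8)·(1.8)) / 4 = 36.8/4 = 9.2
  Sample standard deviations s_i = √(s[i,i]):
  s(X_1) = √(8) = 2.8284
  s(X_2) = √(9.2) = 3.0332

Step 3 — r_{ij} = s_{ij} / (s_i · s_j):
  r[X_1,X_1] = 1 (diagonal).
  r[X_1,X_2] = 2.25 / (2.8284 · 3.0332) = 2.25 / 8.579 = 0.2623
  r[X_2,X_2] = 1 (diagonal).

R is symmetric with unit diagonal. Assembling:

R = [[1, 0.2623],
 [0.2623, 1]]


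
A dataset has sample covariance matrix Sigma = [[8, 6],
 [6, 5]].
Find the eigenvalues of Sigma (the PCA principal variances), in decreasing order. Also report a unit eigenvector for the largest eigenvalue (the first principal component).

Step 1 — characteristic polynomial of 2×2 Sigma:
  det(Sigma - λI) = λ² - trace · λ + det = 0.
  trace = 8 + 5 = 13, det = 8·5 - (6)² = 4.
Step 2 — discriminant:
  Δ = trace² - 4·det = 169 - 16 = 153.
Step 3 — eigenvalues:
  λ = (trace ± √Δ)/2 = (13 ± 12.3693)/2,
  λ_1 = 12.6847,  λ_2 = 0.3153.

Step 4 — unit eigenvector for λ_1: solve (Sigma - λ_1 I)v = 0. First row:
  (8 - 12.6847)·v_x + (6)·v_y = 0, i.e. (-4.6847)·v_x + (6)·v_y = 0,
  so v ∝ (b, λ_1 - a) = (6, 4.6847) = u.
  ||u|| = √((6)² + (4.6847)²) = √(57.946) ≈ 7.6122,
  v_1 = u/||u|| ≈ (0.7882, 0.6154) (||v_1|| = 1).

λ_1 = 12.6847,  λ_2 = 0.3153;  v_1 ≈ (0.7882, 0.6154)


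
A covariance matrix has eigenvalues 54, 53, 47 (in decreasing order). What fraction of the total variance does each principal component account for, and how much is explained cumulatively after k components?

Step 1 — total variance = trace(Sigma) = Σ λ_i = 54 + 53 + 47 = 154.

Step 2 — fraction explained by component i = λ_i / Σ λ:
  PC1: 54/154 = 0.3506
  PC2: 53/154 = 0.3442
  PC3: 47/154 = 0.3052

Step 3 — cumulative fraction after k components = (λ_1 + ... + λ_k) / Σ λ:
  k = 1: 54/154 = 0.3506
  k = 2: (54 + 53)/154 = 107/154 = 0.6948
  k = 3: (54 + 53 + 47)/154 = 154/154 = 1

Summary (fraction, with percent):

explained: PC1 0.3506 (35.06%), PC2 0.3442 (34.42%), PC3 0.3052 (30.52%);  cumulative: 0.3506, 0.6948, 1


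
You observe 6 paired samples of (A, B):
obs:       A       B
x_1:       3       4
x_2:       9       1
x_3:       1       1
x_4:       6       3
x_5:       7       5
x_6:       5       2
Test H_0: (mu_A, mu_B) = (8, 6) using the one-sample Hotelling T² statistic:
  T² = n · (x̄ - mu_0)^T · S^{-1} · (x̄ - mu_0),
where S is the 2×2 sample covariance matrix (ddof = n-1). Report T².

Step 1 — sample mean vector:
  mean(A) = (3 + 9 + 1 + 6 + 7 + 5) / 6 = 31/6 = 5.1667
  mean(B) = (4 + 1 + 1 + 3 + 5 + 2) / 6 = 16/6 = 2.6667
  x̄ = (5.1667, 2.6667),  deviation x̄ - mu_0 = (5.1667, 2.6667) - (8, 6) = (-2.8333, -3.3333).

Step 2 — sample covariance matrix, S[i,j] = (1/(n-1)) · Σ_k (x_{k,i} - mean_i) · (x_{k,j} - mean_j), divisor n-1 = 5:
  S[A,A] = ((-2.1667)·(-2.1667) + (3.8333)·(3.8333) + (-4.1667)·(-4.1667) + (0.8333)·(0.8333) + (1.8333)·(1.8333) + (-0.1667)·(-0.1667)) / 5 = 40.8333/5 = 8.1667
  S[A,B] = ((-2.1667)·(1.3333) + (3.8333)·(-1.6667) + (-4.1667)·(-1.6667) + (0.8333)·(0.3333) + (1.8333)·(2.3333) + (-0.1667)·(-0.6667)) / 5 = 2.3333/5 = 0.4667
  S[B,B] = ((1.3333)·(1.3333) + (-1.6667)·(-1.6667) + (-1.6667)·(-1.6667) + (0.3333)·(0.3333) + (2.3333)·(2.3333) + (-0.6667)·(-0.6667)) / 5 = 13.3333/5 = 2.6667
  S = [[8.1667, 0.4667],
 [0.4667, 2.6667]].

Step 3 — invert S. det(S) = 8.1667·2.6667 - (0.4667)² = 21.56.
  S^{-1} = (1/det) · [[d, -b], [-b, a]] = [[0.1237, -0.0216],
 [-0.0216, 0.3788]].

Step 4 — quadratic form (x̄ - mu_0)^T · S^{-1} · (x̄ - mu_0):
  S^{-1} · (x̄ - mu_0) = (-0.2783, -1.2013),
  (x̄ - mu_0)^T · [...] = (-2.8333)·(-0.2783) + (-3.3333)·(-1.2013) = 4.7928.

Step 5 — scale by n: T² = 6 · 4.7928 = 28.757.

T² ≈ 28.757


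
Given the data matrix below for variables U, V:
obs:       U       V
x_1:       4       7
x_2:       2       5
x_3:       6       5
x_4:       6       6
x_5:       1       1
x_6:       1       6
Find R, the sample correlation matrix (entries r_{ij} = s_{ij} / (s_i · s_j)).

Step 1 — column means:
  mean(U) = (4 + 2 + 6 + 6 + 1 + 1) / 6 = 20/6 = 3.3333
  mean(V) = (7 + 5 + 5 + 6 + 1 + 6) / 6 = 30/6 = 5

Step 2 — sample variances and covariances s[i,j] = (1/(n-1)) · Σ_k (x_{k,i} - mean_i) · (x_{k,j} - mean_j), with n-1 = 5:
  s[U,U] = ((0.6667)·(0.6667) + (-1.3333)·(-1.3333) + (2.6667)·(2.6667) + (2.6667)·(2.6667) + (-2.3333)·(-2.3333) + (-2.3333)·(-2.3333)) / 5 = 27.3333/5 = 5.4667
  s[U,V] = ((0.6667)·(2) + (-1.3333)·(0) + (2.6667)·(0) + (2.6667)·(1) + (-2.3333)·(-4) + (-2.3333)·(1)) / 5 = 11/5 = 2.2
  s[V,V] = ((2)·(2) + (0)·(0) + (0)·(0) + (1)·(1) + (-4)·(-4) + (1)·(1)) / 5 = 22/5 = 4.4
  Sample standard deviations s_i = √(s[i,i]):
  s(U) = √(5.4667) = 2.3381
  s(V) = √(4.4) = 2.0976

Step 3 — r_{ij} = s_{ij} / (s_i · s_j):
  r[U,U] = 1 (diagonal).
  r[U,V] = 2.2 / (2.3381 · 2.0976) = 2.2 / 4.9044 = 0.4486
  r[V,V] = 1 (diagonal).

R is symmetric with unit diagonal. Assembling:

R = [[1, 0.4486],
 [0.4486, 1]]


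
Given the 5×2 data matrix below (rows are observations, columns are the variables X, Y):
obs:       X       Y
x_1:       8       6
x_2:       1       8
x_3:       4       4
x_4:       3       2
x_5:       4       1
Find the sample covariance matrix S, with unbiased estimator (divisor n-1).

Step 1 — column means:
  mean(X) = (8 + 1 + 4 + 3 + 4) / 5 = 20/5 = 4
  mean(Y) = (6 + 8 + 4 + 2 + 1) / 5 = 21/5 = 4.2

Step 2 — sample covariance S[i,j] = (1/(n-1)) · Σ_k (x_{k,i} - mean_i) · (x_{k,j} - mean_j), with n-1 = 4.
  S[X,X] = ((4)·(4) + (-3)·(-3) + (0)·(0) + (-1)·(-1) + (0)·(0)) / 4 = 26/4 = 6.5
  S[X,Y] = ((4)·(1.8) + (-3)·(3.8) + (0)·(-0.2) + (-1)·(-2.2) + (0)·(-3.2)) / 4 = -2/4 = -0.5
  S[Y,Y] = ((1.8)·(1.8) + (3.8)·(3.8) + (-0.2)·(-0.2) + (-2.2)·(-2.2) + (-3.2)·(-3.2)) / 4 = 32.8/4 = 8.2

S is symmetric (S[j,i] = S[i,j]). Assembling:

S = [[6.5, -0.5],
 [-0.5, 8.2]]


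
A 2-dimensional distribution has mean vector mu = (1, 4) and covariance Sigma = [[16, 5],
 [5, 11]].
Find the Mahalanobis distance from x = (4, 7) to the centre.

Step 1 — centre the observation: (x - mu) = (3, 3).

Step 2 — invert Sigma. det(Sigma) = 16·11 - (5)² = 151.
  Sigma^{-1} = (1/det) · [[d, -b], [-b, a]] = [[0.0728, -0.0331],
 [-0.0331, 0.106]].

Step 3 — form the quadratic (x - mu)^T · Sigma^{-1} · (x - mu):
  Sigma^{-1} · (x - mu) = (0.1192, 0.2185).
  (x - mu)^T · [Sigma^{-1} · (x - mu)] = (3)·(0.1192) + (3)·(0.2185) = 1.0132.

Step 4 — take square root: d = √(1.0132) ≈ 1.0066.

d(x, mu) = √(1.0132) ≈ 1.0066


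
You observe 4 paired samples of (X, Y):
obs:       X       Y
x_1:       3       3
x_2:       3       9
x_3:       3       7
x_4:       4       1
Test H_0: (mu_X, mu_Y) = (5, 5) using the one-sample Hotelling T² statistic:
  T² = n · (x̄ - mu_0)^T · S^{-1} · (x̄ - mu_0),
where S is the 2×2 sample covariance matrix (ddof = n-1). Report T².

Step 1 — sample mean vector:
  mean(X) = (3 + 3 + 3 + 4) / 4 = 13/4 = 3.25
  mean(Y) = (3 + 9 + 7 + 1) / 4 = 20/4 = 5
  x̄ = (3.25, 5),  deviation x̄ - mu_0 = (3.25, 5) - (5, 5) = (-1.75, 0).

Step 2 — sample covariance matrix, S[i,j] = (1/(n-1)) · Σ_k (x_{k,i} - mean_i) · (x_{k,j} - mean_j), divisor n-1 = 3:
  S[X,X] = ((-0.25)·(-0.25) + (-0.25)·(-0.25) + (-0.25)·(-0.25) + (0.75)·(0.75)) / 3 = 0.75/3 = 0.25
  S[X,Y] = ((-0.25)·(-2) + (-0.25)·(4) + (-0.25)·(2) + (0.75)·(-4)) / 3 = -4/3 = -1.3333
  S[Y,Y] = ((-2)·(-2) + (4)·(4) + (2)·(2) + (-4)·(-4)) / 3 = 40/3 = 13.3333
  S = [[0.25, -1.3333],
 [-1.3333, 13.3333]].

Step 3 — invert S. det(S) = 0.25·13.3333 - (-1.3333)² = 1.5556.
  S^{-1} = (1/det) · [[d, -b], [-b, a]] = [[8.5714, 0.8571],
 [0.8571, 0.1607]].

Step 4 — quadratic form (x̄ - mu_0)^T · S^{-1} · (x̄ - mu_0):
  S^{-1} · (x̄ - mu_0) = (-15, -1.5),
  (x̄ - mu_0)^T · [...] = (-1.75)·(-15) + (0)·(-1.5) = 26.25.

Step 5 — scale by n: T² = 4 · 26.25 = 105.

T² ≈ 105


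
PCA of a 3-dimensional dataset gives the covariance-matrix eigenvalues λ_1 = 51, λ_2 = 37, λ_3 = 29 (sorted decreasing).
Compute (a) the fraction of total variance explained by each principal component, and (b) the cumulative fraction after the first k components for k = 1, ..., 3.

Step 1 — total variance = trace(Sigma) = Σ λ_i = 51 + 37 + 29 = 117.

Step 2 — fraction explained by component i = λ_i / Σ λ:
  PC1: 51/117 = 0.4359
  PC2: 37/117 = 0.3162
  PC3: 29/117 = 0.2479

Step 3 — cumulative fraction after k components = (λ_1 + ... + λ_k) / Σ λ:
  k = 1: 51/117 = 0.4359
  k = 2: (51 + 37)/117 = 88/117 = 0.7521
  k = 3: (51 + 37 + 29)/117 = 117/117 = 1

Summary (fraction, with percent):

explained: PC1 0.4359 (43.59%), PC2 0.3162 (31.62%), PC3 0.2479 (24.79%);  cumulative: 0.4359, 0.7521, 1


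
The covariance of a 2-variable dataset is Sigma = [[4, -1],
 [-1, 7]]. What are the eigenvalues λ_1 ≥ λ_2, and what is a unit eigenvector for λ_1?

Step 1 — characteristic polynomial of 2×2 Sigma:
  det(Sigma - λI) = λ² - trace · λ + det = 0.
  trace = 4 + 7 = 11, det = 4·7 - (-1)² = 27.
Step 2 — discriminant:
  Δ = trace² - 4·det = 121 - 108 = 13.
Step 3 — eigenvalues:
  λ = (trace ± √Δ)/2 = (11 ± 3.6056)/2,
  λ_1 = 7.3028,  λ_2 = 3.6972.

Step 4 — unit eigenvector for λ_1: solve (Sigma - λ_1 I)v = 0. First row:
  (4 - 7.3028)·v_x + (-1)·v_y = 0, i.e. (-3.3028)·v_x + (-1)·v_y = 0,
  so v ∝ (b, λ_1 - a) = (-1, 3.3028); multiply by -1 so the first entry is positive: u = (1, -3.3028).
  ||u|| = √((1)² + (-3.3028)²) = √(11.9083) ≈ 3.4508,
  v_1 = u/||u|| ≈ (0.2898, -0.9571) (||v_1|| = 1).

λ_1 = 7.3028,  λ_2 = 3.6972;  v_1 ≈ (0.2898, -0.9571)


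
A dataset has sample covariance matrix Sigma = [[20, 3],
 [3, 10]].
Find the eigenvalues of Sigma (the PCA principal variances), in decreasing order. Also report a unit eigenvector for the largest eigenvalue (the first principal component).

Step 1 — characteristic polynomial of 2×2 Sigma:
  det(Sigma - λI) = λ² - trace · λ + det = 0.
  trace = 20 + 10 = 30, det = 20·10 - (3)² = 191.
Step 2 — discriminant:
  Δ = trace² - 4·det = 900 - 764 = 136.
Step 3 — eigenvalues:
  λ = (trace ± √Δ)/2 = (30 ± 11.6619)/2,
  λ_1 = 20.831,  λ_2 = 9.169.

Step 4 — unit eigenvector for λ_1: solve (Sigma - λ_1 I)v = 0. First row:
  (20 - 20.831)·v_x + (3)·v_y = 0, i.e. (-0.831)·v_x + (3)·v_y = 0,
  so v ∝ (b, λ_1 - a) = (3, 0.831) = u.
  ||u|| = √((3)² + (0.831)²) = √(9.6905) ≈ 3.113,
  v_1 = u/||u|| ≈ (0.9637, 0.2669) (||v_1|| = 1).

λ_1 = 20.831,  λ_2 = 9.169;  v_1 ≈ (0.9637, 0.2669)


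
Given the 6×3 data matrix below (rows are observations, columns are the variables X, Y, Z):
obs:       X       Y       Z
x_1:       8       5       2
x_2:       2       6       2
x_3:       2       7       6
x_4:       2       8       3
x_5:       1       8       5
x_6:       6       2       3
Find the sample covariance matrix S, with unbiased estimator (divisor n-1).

Step 1 — column means:
  mean(X) = (8 + 2 + 2 + 2 + 1 + 6) / 6 = 21/6 = 3.5
  mean(Y) = (5 + 6 + 7 + 8 + 8 + 2) / 6 = 36/6 = 6
  mean(Z) = (2 + 2 + 6 + 3 + 5 + 3) / 6 = 21/6 = 3.5

Step 2 — sample covariance S[i,j] = (1/(n-1)) · Σ_k (x_{k,i} - mean_i) · (x_{k,j} - mean_j), with n-1 = 5.
  S[X,X] = ((4.5)·(4.5) + (-1.5)·(-1.5) + (-1.5)·(-1.5) + (-1.5)·(-1.5) + (-2.5)·(-2.5) + (2.5)·(2.5)) / 5 = 39.5/5 = 7.9
  S[X,Y] = ((4.5)·(-1) + (-1.5)·(0) + (-1.5)·(1) + (-1.5)·(2) + (-2.5)·(2) + (2.5)·(-4)) / 5 = -24/5 = -4.8
  S[X,Z] = ((4.5)·(-1.5) + (-1.5)·(-1.5) + (-1.5)·(2.5) + (-1.5)·(-0.5) + (-2.5)·(1.5) + (2.5)·(-0.5)) / 5 = -12.5/5 = -2.5
  S[Y,Y] = ((-1)·(-1) + (0)·(0) + (1)·(1) + (2)·(2) + (2)·(2) + (-4)·(-4)) / 5 = 26/5 = 5.2
  S[Y,Z] = ((-1)·(-1.5) + (0)·(-1.5) + (1)·(2.5) + (2)·(-0.5) + (2)·(1.5) + (-4)·(-0.5)) / 5 = 8/5 = 1.6
  S[Z,Z] = ((-1.5)·(-1.5) + (-1.5)·(-1.5) + (2.5)·(2.5) + (-0.5)·(-0.5) + (1.5)·(1.5) + (-0.5)·(-0.5)) / 5 = 13.5/5 = 2.7

S is symmetric (S[j,i] = S[i,j]). Assembling:

S = [[7.9, -4.8, -2.5],
 [-4.8, 5.2, 1.6],
 [-2.5, 1.6, 2.7]]


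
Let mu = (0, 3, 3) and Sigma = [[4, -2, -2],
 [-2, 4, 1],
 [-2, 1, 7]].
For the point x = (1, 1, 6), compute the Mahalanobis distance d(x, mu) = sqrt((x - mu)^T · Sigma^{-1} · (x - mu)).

Step 1 — centre the observation: (x - mu) = (1, -2, 3).

Step 2 — invert Sigma (cofactor / det for 3×3, or solve directly):
  Sigma^{-1} = [[0.375, 0.1667, 0.0833],
 [0.1667, 0.3333, 0],
 [0.0833, 0, 0.1667]].

Step 3 — form the quadratic (x - mu)^T · Sigma^{-1} · (x - mu):
  Sigma^{-1} · (x - mu) = (0.2917, -0.5, 0.5833).
  (x - mu)^T · [Sigma^{-1} · (x - mu)] = (1)·(0.2917) + (-2)·(-0.5) + (3)·(0.5833) = 3.0417.

Step 4 — take square root: d = √(3.0417) ≈ 1.744.

d(x, mu) = √(3.0417) ≈ 1.744


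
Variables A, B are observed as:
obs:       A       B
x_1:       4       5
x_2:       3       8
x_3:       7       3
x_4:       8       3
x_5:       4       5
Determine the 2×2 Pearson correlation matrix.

Step 1 — column means:
  mean(A) = (4 + 3 + 7 + 8 + 4) / 5 = 26/5 = 5.2
  mean(B) = (5 + 8 + 3 + 3 + 5) / 5 = 24/5 = 4.8

Step 2 — sample variances and covariances s[i,j] = (1/(n-1)) · Σ_k (x_{k,i} - mean_i) · (x_{k,j} - mean_j), with n-1 = 4:
  s[A,A] = ((-1.2)·(-1.2) + (-2.2)·(-2.2) + (1.8)·(1.8) + (2.8)·(2.8) + (-1.2)·(-1.2)) / 4 = 18.8/4 = 4.7
  s[A,B] = ((-1.2)·(0.2) + (-2.2)·(3.2) + (1.8)·(-1.8) + (2.8)·(-1.8) + (-1.2)·(0.2)) / 4 = -15.8/4 = -3.95
  s[B,B] = ((0.2)·(0.2) + (3.2)·(3.2) + (-1.8)·(-1.8) + (-1.8)·(-1.8) + (0.2)·(0.2)) / 4 = 16.8/4 = 4.2
  Sample standard deviations s_i = √(s[i,i]):
  s(A) = √(4.7) = 2.1679
  s(B) = √(4.2) = 2.0494

Step 3 — r_{ij} = s_{ij} / (s_i · s_j):
  r[A,A] = 1 (diagonal).
  r[A,B] = -3.95 / (2.1679 · 2.0494) = -3.95 / 4.443 = -0.889
  r[B,B] = 1 (diagonal).

R is symmetric with unit diagonal. Assembling:

R = [[1, -0.889],
 [-0.889, 1]]


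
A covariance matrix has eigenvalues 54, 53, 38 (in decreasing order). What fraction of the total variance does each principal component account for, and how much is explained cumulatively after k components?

Step 1 — total variance = trace(Sigma) = Σ λ_i = 54 + 53 + 38 = 145.

Step 2 — fraction explained by component i = λ_i / Σ λ:
  PC1: 54/145 = 0.3724
  PC2: 53/145 = 0.3655
  PC3: 38/145 = 0.2621

Step 3 — cumulative fraction after k components = (λ_1 + ... + λ_k) / Σ λ:
  k = 1: 54/145 = 0.3724
  k = 2: (54 + 53)/145 = 107/145 = 0.7379
  k = 3: (54 + 53 + 38)/145 = 145/145 = 1

Summary (fraction, with percent):

explained: PC1 0.3724 (37.24%), PC2 0.3655 (36.55%), PC3 0.2621 (26.21%);  cumulative: 0.3724, 0.7379, 1


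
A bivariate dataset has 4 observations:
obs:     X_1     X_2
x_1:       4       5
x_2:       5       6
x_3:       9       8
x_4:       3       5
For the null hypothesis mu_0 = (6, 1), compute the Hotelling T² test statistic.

Step 1 — sample mean vector:
  mean(X_1) = (4 + 5 + 9 + 3) / 4 = 21/4 = 5.25
  mean(X_2) = (5 + 6 + 8 + 5) / 4 = 24/4 = 6
  x̄ = (5.25, 6),  deviation x̄ - mu_0 = (5.25, 6) - (6, 1) = (-0.75, 5).

Step 2 — sample covariance matrix, S[i,j] = (1/(n-1)) · Σ_k (x_{k,i} - mean_i) · (x_{k,j} - mean_j), divisor n-1 = 3:
  S[X_1,X_1] = ((-1.25)·(-1.25) + (-0.25)·(-0.25) + (3.75)·(3.75) + (-2.25)·(-2.25)) / 3 = 20.75/3 = 6.9167
  S[X_1,X_2] = ((-1.25)·(-1) + (-0.25)·(0) + (3.75)·(2) + (-2.25)·(-1)) / 3 = 11/3 = 3.6667
  S[X_2,X_2] = ((-1)·(-1) + (0)·(0) + (2)·(2) + (-1)·(-1)) / 3 = 6/3 = 2
  S = [[6.9167, 3.6667],
 [3.6667, 2]].

Step 3 — invert S. det(S) = 6.9167·2 - (3.6667)² = 0.3889.
  S^{-1} = (1/det) · [[d, -b], [-b, a]] = [[5.1429, -9.4286],
 [-9.4286, 17.7857]].

Step 4 — quadratic form (x̄ - mu_0)^T · S^{-1} · (x̄ - mu_0):
  S^{-1} · (x̄ - mu_0) = (-51, 96),
  (x̄ - mu_0)^T · [...] = (-0.75)·(-51) + (5)·(96) = 518.25.

Step 5 — scale by n: T² = 4 · 518.25 = 2073.

T² ≈ 2073


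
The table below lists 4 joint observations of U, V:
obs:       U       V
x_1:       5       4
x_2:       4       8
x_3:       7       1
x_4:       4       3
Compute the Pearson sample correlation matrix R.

Step 1 — column means:
  mean(U) = (5 + 4 + 7 + 4) / 4 = 20/4 = 5
  mean(V) = (4 + 8 + 1 + 3) / 4 = 16/4 = 4

Step 2 — sample variances and covariances s[i,j] = (1/(n-1)) · Σ_k (x_{k,i} - mean_i) · (x_{k,j} - mean_j), with n-1 = 3:
  s[U,U] = ((0)·(0) + (-1)·(-1) + (2)·(2) + (-1)·(-1)) / 3 = 6/3 = 2
  s[U,V] = ((0)·(0) + (-1)·(4) + (2)·(-3) + (-1)·(-1)) / 3 = -9/3 = -3
  s[V,V] = ((0)·(0) + (4)·(4) + (-3)·(-3) + (-1)·(-1)) / 3 = 26/3 = 8.6667
  Sample standard deviations s_i = √(s[i,i]):
  s(U) = √(2) = 1.4142
  s(V) = √(8.6667) = 2.9439

Step 3 — r_{ij} = s_{ij} / (s_i · s_j):
  r[U,U] = 1 (diagonal).
  r[U,V] = -3 / (1.4142 · 2.9439) = -3 / 4.1633 = -0.7206
  r[V,V] = 1 (diagonal).

R is symmetric with unit diagonal. Assembling:

R = [[1, -0.7206],
 [-0.7206, 1]]


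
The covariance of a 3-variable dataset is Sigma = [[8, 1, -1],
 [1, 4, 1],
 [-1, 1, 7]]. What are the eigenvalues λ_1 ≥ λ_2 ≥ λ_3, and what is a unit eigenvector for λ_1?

Step 1 — characteristic polynomial p(λ) = det(λI - Sigma) = λ³ - tr·λ² + c_1·λ - det, where tr = trace, c_1 = sum of the principal 2×2 minors, det = det(Sigma):
  tr = 8 + 4 + 7 = 19,
  c_1 = (8·4 - (1)²) + (8·7 - (-1)²) + (4·7 - (1)²) = 31 + 55 + 27 = 113,
  det = 8·(4·7 - (1)²) - (1)·((1)·7 - (1)·(-1)) + (-1)·((1)·(1) - 4·(-1)) = 8·(27) - (1)·(8) + (-1)·(5) = 203.
  So p(λ) = λ³ - 19λ² + 113λ - 203.
Step 2 — look for an integer root (rational root theorem: any rational root is an integer divisor of 203). Testing λ = 7:
  p(7) = 343 - 931 + 791 - 203 = 0  ✓
  Dividing out (λ - 7): p(λ) = (λ - 7)(λ² - 12λ + 29).
Step 3 — remaining eigenvalues from the quadratic λ² - 12λ + 29 = 0:
  Δ = 12² - 4·29 = 144 - 116 = 28,  λ = (12 ± √28)/2 = (12 ± 5.2915)/2 ≈ 8.6458 or 3.3542.
  Sorted: λ_1 = 8.6458,  λ_2 = 7,  λ_3 = 3.3542  (check: sum = 19 = tr ✓).

Step 4 — unit eigenvector for λ_1 ≈ 8.6458: v spans the null space of (Sigma - λ_1 I), whose rows are
  r_1 = (-0.6458, 1, -1),  r_2 = (1, -4.6458, 1),  r_3 = (-1, 1, -1.6458).
  v is orthogonal to every row, so take v ∝ r_1 × r_2 = ((1)·(1) - (-1)·(-4.6458), (-1)·(1) - (-0.6458)·(1), (-0.6458)·(-4.6458) - (1)·(1)) ≈ (-3.6458, -0.3542, 2).
  Rescale (multiply by -1 so the first nonzero entry is positive): u = (3.6458, 0.3542, -2).
  ||u|| = √((3.6458)² + (0.3542)² + (-2)²) = √(17.417) ≈ 4.1734,  v_1 = u/||u|| ≈ (0.8736, 0.0849, -0.4792) (||v_1|| = 1).

λ_1 = 8.6458,  λ_2 = 7,  λ_3 = 3.3542;  v_1 ≈ (0.8736, 0.0849, -0.4792)


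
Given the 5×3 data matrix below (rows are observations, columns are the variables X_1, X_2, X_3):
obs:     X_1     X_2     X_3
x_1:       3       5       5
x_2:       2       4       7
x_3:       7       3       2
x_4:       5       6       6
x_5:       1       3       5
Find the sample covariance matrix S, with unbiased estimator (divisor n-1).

Step 1 — column means:
  mean(X_1) = (3 + 2 + 7 + 5 + 1) / 5 = 18/5 = 3.6
  mean(X_2) = (5 + 4 + 3 + 6 + 3) / 5 = 21/5 = 4.2
  mean(X_3) = (5 + 7 + 2 + 6 + 5) / 5 = 25/5 = 5

Step 2 — sample covariance S[i,j] = (1/(n-1)) · Σ_k (x_{k,i} - mean_i) · (x_{k,j} - mean_j), with n-1 = 4.
  S[X_1,X_1] = ((-0.6)·(-0.6) + (-1.6)·(-1.6) + (3.4)·(3.4) + (1.4)·(1.4) + (-2.6)·(-2.6)) / 4 = 23.2/4 = 5.8
  S[X_1,X_2] = ((-0.6)·(0.8) + (-1.6)·(-0.2) + (3.4)·(-1.2) + (1.4)·(1.8) + (-2.6)·(-1.2)) / 4 = 1.4/4 = 0.35
  S[X_1,X_3] = ((-0.6)·(0) + (-1.6)·(2) + (3.4)·(-3) + (1.4)·(1) + (-2.6)·(0)) / 4 = -12/4 = -3
  S[X_2,X_2] = ((0.8)·(0.8) + (-0.2)·(-0.2) + (-1.2)·(-1.2) + (1.8)·(1.8) + (-1.2)·(-1.2)) / 4 = 6.8/4 = 1.7
  S[X_2,X_3] = ((0.8)·(0) + (-0.2)·(2) + (-1.2)·(-3) + (1.8)·(1) + (-1.2)·(0)) / 4 = 5/4 = 1.25
  S[X_3,X_3] = ((0)·(0) + (2)·(2) + (-3)·(-3) + (1)·(1) + (0)·(0)) / 4 = 14/4 = 3.5

S is symmetric (S[j,i] = S[i,j]). Assembling:

S = [[5.8, 0.35, -3],
 [0.35, 1.7, 1.25],
 [-3, 1.25, 3.5]]


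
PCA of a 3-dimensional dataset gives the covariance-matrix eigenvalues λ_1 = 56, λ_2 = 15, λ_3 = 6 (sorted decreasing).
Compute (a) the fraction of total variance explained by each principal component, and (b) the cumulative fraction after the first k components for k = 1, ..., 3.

Step 1 — total variance = trace(Sigma) = Σ λ_i = 56 + 15 + 6 = 77.

Step 2 — fraction explained by component i = λ_i / Σ λ:
  PC1: 56/77 = 0.7273
  PC2: 15/77 = 0.1948
  PC3: 6/77 = 0.0779

Step 3 — cumulative fraction after k components = (λ_1 + ... + λ_k) / Σ λ:
  k = 1: 56/77 = 0.7273
  k = 2: (56 + 15)/77 = 71/77 = 0.9221
  k = 3: (56 + 15 + 6)/77 = 77/77 = 1

Summary (fraction, with percent):

explained: PC1 0.7273 (72.73%), PC2 0.1948 (19.48%), PC3 0.0779 (7.79%);  cumulative: 0.7273, 0.9221, 1


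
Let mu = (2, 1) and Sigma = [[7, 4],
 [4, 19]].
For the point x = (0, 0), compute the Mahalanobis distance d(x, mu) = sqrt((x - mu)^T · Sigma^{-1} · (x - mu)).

Step 1 — centre the observation: (x - mu) = (-2, -1).

Step 2 — invert Sigma. det(Sigma) = 7·19 - (4)² = 117.
  Sigma^{-1} = (1/det) · [[d, -b], [-b, a]] = [[0.1624, -0.0342],
 [-0.0342, 0.0598]].

Step 3 — form the quadratic (x - mu)^T · Sigma^{-1} · (x - mu):
  Sigma^{-1} · (x - mu) = (-0.2906, 0.0085).
  (x - mu)^T · [Sigma^{-1} · (x - mu)] = (-2)·(-0.2906) + (-1)·(0.0085) = 0.5726.

Step 4 — take square root: d = √(0.5726) ≈ 0.7567.

d(x, mu) = √(0.5726) ≈ 0.7567


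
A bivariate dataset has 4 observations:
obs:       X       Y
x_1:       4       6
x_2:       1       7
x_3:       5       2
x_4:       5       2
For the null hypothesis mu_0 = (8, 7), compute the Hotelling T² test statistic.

Step 1 — sample mean vector:
  mean(X) = (4 + 1 + 5 + 5) / 4 = 15/4 = 3.75
  mean(Y) = (6 + 7 + 2 + 2) / 4 = 17/4 = 4.25
  x̄ = (3.75, 4.25),  deviation x̄ - mu_0 = (3.75, 4.25) - (8, 7) = (-4.25, -2.75).

Step 2 — sample covariance matrix, S[i,j] = (1/(n-1)) · Σ_k (x_{k,i} - mean_i) · (x_{k,j} - mean_j), divisor n-1 = 3:
  S[X,X] = ((0.25)·(0.25) + (-2.75)·(-2.75) + (1.25)·(1.25) + (1.25)·(1.25)) / 3 = 10.75/3 = 3.5833
  S[X,Y] = ((0.25)·(1.75) + (-2.75)·(2.75) + (1.25)·(-2.25) + (1.25)·(-2.25)) / 3 = -12.75/3 = -4.25
  S[Y,Y] = ((1.75)·(1.75) + (2.75)·(2.75) + (-2.25)·(-2.25) + (-2.25)·(-2.25)) / 3 = 20.75/3 = 6.9167
  S = [[3.5833, -4.25],
 [-4.25, 6.9167]].

Step 3 — invert S. det(S) = 3.5833·6.9167 - (-4.25)² = 6.7222.
  S^{-1} = (1/det) · [[d, -b], [-b, a]] = [[1.0289, 0.6322],
 [0.6322, 0.5331]].

Step 4 — quadratic form (x̄ - mu_0)^T · S^{-1} · (x̄ - mu_0):
  S^{-1} · (x̄ - mu_0) = (-6.1116, -4.1529),
  (x̄ - mu_0)^T · [...] = (-4.25)·(-6.1116) + (-2.75)·(-4.1529) = 37.3946.

Step 5 — scale by n: T² = 4 · 37.3946 = 149.5785.

T² ≈ 149.5785


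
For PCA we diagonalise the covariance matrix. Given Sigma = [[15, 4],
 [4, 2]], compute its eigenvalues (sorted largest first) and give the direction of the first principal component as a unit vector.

Step 1 — characteristic polynomial of 2×2 Sigma:
  det(Sigma - λI) = λ² - trace · λ + det = 0.
  trace = 15 + 2 = 17, det = 15·2 - (4)² = 14.
Step 2 — discriminant:
  Δ = trace² - 4·det = 289 - 56 = 233.
Step 3 — eigenvalues:
  λ = (trace ± √Δ)/2 = (17 ± 15.2643)/2,
  λ_1 = 16.1322,  λ_2 = 0.8678.

Step 4 — unit eigenvector for λ_1: solve (Sigma - λ_1 I)v = 0. First row:
  (15 - 16.1322)·v_x + (4)·v_y = 0, i.e. (-1.1322)·v_x + (4)·v_y = 0,
  so v ∝ (b, λ_1 - a) = (4, 1.1322) = u.
  ||u|| = √((4)² + (1.1322)²) = √(17.2818) ≈ 4.1571,
  v_1 = u/||u|| ≈ (0.9622, 0.2723) (||v_1|| = 1).

λ_1 = 16.1322,  λ_2 = 0.8678;  v_1 ≈ (0.9622, 0.2723)


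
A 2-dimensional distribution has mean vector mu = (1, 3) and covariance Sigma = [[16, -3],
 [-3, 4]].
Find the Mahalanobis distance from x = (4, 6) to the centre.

Step 1 — centre the observation: (x - mu) = (3, 3).

Step 2 — invert Sigma. det(Sigma) = 16·4 - (-3)² = 55.
  Sigma^{-1} = (1/det) · [[d, -b], [-b, a]] = [[0.0727, 0.0545],
 [0.0545, 0.2909]].

Step 3 — form the quadratic (x - mu)^T · Sigma^{-1} · (x - mu):
  Sigma^{-1} · (x - mu) = (0.3818, 1.0364).
  (x - mu)^T · [Sigma^{-1} · (x - mu)] = (3)·(0.3818) + (3)·(1.0364) = 4.2545.

Step 4 — take square root: d = √(4.2545) ≈ 2.0627.

d(x, mu) = √(4.2545) ≈ 2.0627


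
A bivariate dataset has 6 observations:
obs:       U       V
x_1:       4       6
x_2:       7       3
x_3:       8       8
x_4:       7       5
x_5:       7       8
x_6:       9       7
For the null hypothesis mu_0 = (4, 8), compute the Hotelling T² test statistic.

Step 1 — sample mean vector:
  mean(U) = (4 + 7 + 8 + 7 + 7 + 9) / 6 = 42/6 = 7
  mean(V) = (6 + 3 + 8 + 5 + 8 + 7) / 6 = 37/6 = 6.1667
  x̄ = (7, 6.1667),  deviation x̄ - mu_0 = (7, 6.1667) - (4, 8) = (3, -1.8333).

Step 2 — sample covariance matrix, S[i,j] = (1/(n-1)) · Σ_k (x_{k,i} - mean_i) · (x_{k,j} - mean_j), divisor n-1 = 5:
  S[U,U] = ((-3)·(-3) + (0)·(0) + (1)·(1) + (0)·(0) + (0)·(0) + (2)·(2)) / 5 = 14/5 = 2.8
  S[U,V] = ((-3)·(-0.1667) + (0)·(-3.1667) + (1)·(1.8333) + (0)·(-1.1667) + (0)·(1.8333) + (2)·(0.8333)) / 5 = 4/5 = 0.8
  S[V,V] = ((-0.1667)·(-0.1667) + (-3.1667)·(-3.1667) + (1.8333)·(1.8333) + (-1.1667)·(-1.1667) + (1.8333)·(1.8333) + (0.8333)·(0.8333)) / 5 = 18.8333/5 = 3.7667
  S = [[2.8, 0.8],
 [0.8, 3.7667]].

Step 3 — invert S. det(S) = 2.8·3.7667 - (0.8)² = 9.9067.
  S^{-1} = (1/det) · [[d, -b], [-b, a]] = [[0.3802, -0.0808],
 [-0.0808, 0.2826]].

Step 4 — quadratic form (x̄ - mu_0)^T · S^{-1} · (x̄ - mu_0):
  S^{-1} · (x̄ - mu_0) = (1.2887, -0.7604),
  (x̄ - mu_0)^T · [...] = (3)·(1.2887) + (-1.8333)·(-0.7604) = 5.2602.

Step 5 — scale by n: T² = 6 · 5.2602 = 31.5612.

T² ≈ 31.5612


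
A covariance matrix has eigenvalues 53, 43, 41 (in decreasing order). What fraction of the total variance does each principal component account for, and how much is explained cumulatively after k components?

Step 1 — total variance = trace(Sigma) = Σ λ_i = 53 + 43 + 41 = 137.

Step 2 — fraction explained by component i = λ_i / Σ λ:
  PC1: 53/137 = 0.3869
  PC2: 43/137 = 0.3139
  PC3: 41/137 = 0.2993

Step 3 — cumulative fraction after k components = (λ_1 + ... + λ_k) / Σ λ:
  k = 1: 53/137 = 0.3869
  k = 2: (53 + 43)/137 = 96/137 = 0.7007
  k = 3: (53 + 43 + 41)/137 = 137/137 = 1

Summary (fraction, with percent):

explained: PC1 0.3869 (38.69%), PC2 0.3139 (31.39%), PC3 0.2993 (29.93%);  cumulative: 0.3869, 0.7007, 1


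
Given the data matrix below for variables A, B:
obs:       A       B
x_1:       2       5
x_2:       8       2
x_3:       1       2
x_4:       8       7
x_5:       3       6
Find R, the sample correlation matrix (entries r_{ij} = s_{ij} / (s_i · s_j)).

Step 1 — column means:
  mean(A) = (2 + 8 + 1 + 8 + 3) / 5 = 22/5 = 4.4
  mean(B) = (5 + 2 + 2 + 7 + 6) / 5 = 22/5 = 4.4

Step 2 — sample variances and covariances s[i,j] = (1/(n-1)) · Σ_k (x_{k,i} - mean_i) · (x_{k,j} - mean_j), with n-1 = 4:
  s[A,A] = ((-2.4)·(-2.4) + (3.6)·(3.6) + (-3.4)·(-3.4) + (3.6)·(3.6) + (-1.4)·(-1.4)) / 4 = 45.2/4 = 11.3
  s[A,B] = ((-2.4)·(0.6) + (3.6)·(-2.4) + (-3.4)·(-2.4) + (3.6)·(2.6) + (-1.4)·(1.6)) / 4 = 5.2/4 = 1.3
  s[B,B] = ((0.6)·(0.6) + (-2.4)·(-2.4) + (-2.4)·(-2.4) + (2.6)·(2.6) + (1.6)·(1.6)) / 4 = 21.2/4 = 5.3
  Sample standard deviations s_i = √(s[i,i]):
  s(A) = √(11.3) = 3.3615
  s(B) = √(5.3) = 2.3022

Step 3 — r_{ij} = s_{ij} / (s_i · s_j):
  r[A,A] = 1 (diagonal).
  r[A,B] = 1.3 / (3.3615 · 2.3022) = 1.3 / 7.7389 = 0.168
  r[B,B] = 1 (diagonal).

R is symmetric with unit diagonal. Assembling:

R = [[1, 0.168],
 [0.168, 1]]


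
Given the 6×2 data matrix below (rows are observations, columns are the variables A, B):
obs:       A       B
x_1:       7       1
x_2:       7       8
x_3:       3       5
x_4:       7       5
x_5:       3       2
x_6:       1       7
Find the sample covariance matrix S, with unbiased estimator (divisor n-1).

Step 1 — column means:
  mean(A) = (7 + 7 + 3 + 7 + 3 + 1) / 6 = 28/6 = 4.6667
  mean(B) = (1 + 8 + 5 + 5 + 2 + 7) / 6 = 28/6 = 4.6667

Step 2 — sample covariance S[i,j] = (1/(n-1)) · Σ_k (x_{k,i} - mean_i) · (x_{k,j} - mean_j), with n-1 = 5.
  S[A,A] = ((2.3333)·(2.3333) + (2.3333)·(2.3333) + (-1.6667)·(-1.6667) + (2.3333)·(2.3333) + (-1.6667)·(-1.6667) + (-3.6667)·(-3.6667)) / 5 = 35.3333/5 = 7.0667
  S[A,B] = ((2.3333)·(-3.6667) + (2.3333)·(3.3333) + (-1.6667)·(0.3333) + (2.3333)·(0.3333) + (-1.6667)·(-2.6667) + (-3.6667)·(2.3333)) / 5 = -4.6667/5 = -0.9333
  S[B,B] = ((-3.6667)·(-3.6667) + (3.3333)·(3.3333) + (0.3333)·(0.3333) + (0.3333)·(0.3333) + (-2.6667)·(-2.6667) + (2.3333)·(2.3333)) / 5 = 37.3333/5 = 7.4667

S is symmetric (S[j,i] = S[i,j]). Assembling:

S = [[7.0667, -0.9333],
 [-0.9333, 7.4667]]


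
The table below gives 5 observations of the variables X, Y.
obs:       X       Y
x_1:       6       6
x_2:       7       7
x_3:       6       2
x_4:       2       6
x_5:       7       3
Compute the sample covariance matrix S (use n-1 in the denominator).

Step 1 — column means:
  mean(X) = (6 + 7 + 6 + 2 + 7) / 5 = 28/5 = 5.6
  mean(Y) = (6 + 7 + 2 + 6 + 3) / 5 = 24/5 = 4.8

Step 2 — sample covariance S[i,j] = (1/(n-1)) · Σ_k (x_{k,i} - mean_i) · (x_{k,j} - mean_j), with n-1 = 4.
  S[X,X] = ((0.4)·(0.4) + (1.4)·(1.4) + (0.4)·(0.4) + (-3.6)·(-3.6) + (1.4)·(1.4)) / 4 = 17.2/4 = 4.3
  S[X,Y] = ((0.4)·(1.2) + (1.4)·(2.2) + (0.4)·(-2.8) + (-3.6)·(1.2) + (1.4)·(-1.8)) / 4 = -4.4/4 = -1.1
  S[Y,Y] = ((1.2)·(1.2) + (2.2)·(2.2) + (-2.8)·(-2.8) + (1.2)·(1.2) + (-1.8)·(-1.8)) / 4 = 18.8/4 = 4.7

S is symmetric (S[j,i] = S[i,j]). Assembling:

S = [[4.3, -1.1],
 [-1.1, 4.7]]


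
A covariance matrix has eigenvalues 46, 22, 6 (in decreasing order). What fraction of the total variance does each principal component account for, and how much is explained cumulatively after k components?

Step 1 — total variance = trace(Sigma) = Σ λ_i = 46 + 22 + 6 = 74.

Step 2 — fraction explained by component i = λ_i / Σ λ:
  PC1: 46/74 = 0.6216
  PC2: 22/74 = 0.2973
  PC3: 6/74 = 0.0811

Step 3 — cumulative fraction after k components = (λ_1 + ... + λ_k) / Σ λ:
  k = 1: 46/74 = 0.6216
  k = 2: (46 + 22)/74 = 68/74 = 0.9189
  k = 3: (46 + 22 + 6)/74 = 74/74 = 1

Summary (fraction, with percent):

explained: PC1 0.6216 (62.16%), PC2 0.2973 (29.73%), PC3 0.0811 (8.11%);  cumulative: 0.6216, 0.9189, 1


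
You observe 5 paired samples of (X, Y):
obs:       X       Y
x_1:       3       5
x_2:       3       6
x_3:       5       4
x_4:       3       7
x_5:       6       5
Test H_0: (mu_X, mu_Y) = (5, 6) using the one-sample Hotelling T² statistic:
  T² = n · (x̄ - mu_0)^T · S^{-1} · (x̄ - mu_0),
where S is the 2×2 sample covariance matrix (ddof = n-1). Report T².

Step 1 — sample mean vector:
  mean(X) = (3 + 3 + 5 + 3 + 6) / 5 = 20/5 = 4
  mean(Y) = (5 + 6 + 4 + 7 + 5) / 5 = 27/5 = 5.4
  x̄ = (4, 5.4),  deviation x̄ - mu_0 = (4, 5.4) - (5, 6) = (-1, -0.6).

Step 2 — sample covariance matrix, S[i,j] = (1/(n-1)) · Σ_k (x_{k,i} - mean_i) · (x_{k,j} - mean_j), divisor n-1 = 4:
  S[X,X] = ((-1)·(-1) + (-1)·(-1) + (1)·(1) + (-1)·(-1) + (2)·(2)) / 4 = 8/4 = 2
  S[X,Y] = ((-1)·(-0.4) + (-1)·(0.6) + (1)·(-1.4) + (-1)·(1.6) + (2)·(-0.4)) / 4 = -4/4 = -1
  S[Y,Y] = ((-0.4)·(-0.4) + (0.6)·(0.6) + (-1.4)·(-1.4) + (1.6)·(1.6) + (-0.4)·(-0.4)) / 4 = 5.2/4 = 1.3
  S = [[2, -1],
 [-1, 1.3]].

Step 3 — invert S. det(S) = 2·1.3 - (-1)² = 1.6.
  S^{-1} = (1/det) · [[d, -b], [-b, a]] = [[0.8125, 0.625],
 [0.625, 1.25]].

Step 4 — quadratic form (x̄ - mu_0)^T · S^{-1} · (x̄ - mu_0):
  S^{-1} · (x̄ - mu_0) = (-1.1875, -1.375),
  (x̄ - mu_0)^T · [...] = (-1)·(-1.1875) + (-0.6)·(-1.375) = 2.0125.

Step 5 — scale by n: T² = 5 · 2.0125 = 10.0625.

T² ≈ 10.0625
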